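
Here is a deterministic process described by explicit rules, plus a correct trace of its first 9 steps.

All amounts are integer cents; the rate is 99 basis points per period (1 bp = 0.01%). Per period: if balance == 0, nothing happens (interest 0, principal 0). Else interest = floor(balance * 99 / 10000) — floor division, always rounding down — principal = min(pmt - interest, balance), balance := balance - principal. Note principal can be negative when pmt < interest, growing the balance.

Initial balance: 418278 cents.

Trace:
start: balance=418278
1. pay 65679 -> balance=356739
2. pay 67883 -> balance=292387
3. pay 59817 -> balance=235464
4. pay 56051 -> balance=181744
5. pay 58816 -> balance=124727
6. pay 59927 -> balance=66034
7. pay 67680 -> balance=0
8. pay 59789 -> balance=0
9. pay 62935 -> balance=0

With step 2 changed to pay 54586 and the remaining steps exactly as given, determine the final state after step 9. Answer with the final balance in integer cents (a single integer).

(re-executing from step 2 with the substitution; state before step 2: balance=356739)
2. pay 54586 -> balance=305684
3. pay 59817 -> balance=248893
4. pay 56051 -> balance=195306
5. pay 58816 -> balance=138423
6. pay 59927 -> balance=79866
7. pay 67680 -> balance=12976
8. pay 59789 -> balance=0
9. pay 62935 -> balance=0

0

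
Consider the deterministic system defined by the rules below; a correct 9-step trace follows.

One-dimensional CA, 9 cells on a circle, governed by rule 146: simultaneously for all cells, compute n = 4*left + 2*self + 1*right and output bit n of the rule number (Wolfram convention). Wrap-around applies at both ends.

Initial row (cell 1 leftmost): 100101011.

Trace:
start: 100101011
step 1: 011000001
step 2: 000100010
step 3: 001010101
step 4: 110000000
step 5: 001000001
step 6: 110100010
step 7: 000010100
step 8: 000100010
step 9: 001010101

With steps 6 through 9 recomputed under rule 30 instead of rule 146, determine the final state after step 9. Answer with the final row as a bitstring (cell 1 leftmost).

(re-executing steps 6..9 under rule 30; state before step 6: 001000001)
step 6: 111100011
step 7: 000010110
step 8: 000110101
step 9: 101100101

101100101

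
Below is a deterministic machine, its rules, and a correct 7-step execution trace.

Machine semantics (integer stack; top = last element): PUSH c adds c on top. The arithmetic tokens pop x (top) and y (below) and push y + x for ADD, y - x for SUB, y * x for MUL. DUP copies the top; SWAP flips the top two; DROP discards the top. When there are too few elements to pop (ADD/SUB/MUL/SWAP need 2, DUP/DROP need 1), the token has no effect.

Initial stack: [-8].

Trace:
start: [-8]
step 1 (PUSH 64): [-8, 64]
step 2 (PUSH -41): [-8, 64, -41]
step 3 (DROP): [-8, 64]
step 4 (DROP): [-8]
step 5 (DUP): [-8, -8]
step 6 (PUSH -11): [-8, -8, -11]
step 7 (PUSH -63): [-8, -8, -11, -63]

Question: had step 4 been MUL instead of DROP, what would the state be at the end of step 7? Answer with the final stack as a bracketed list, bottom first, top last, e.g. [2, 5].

[-512, -512, -11, -63]

(re-executing from step 4 with the substitution; state before step 4: [-8, 64])
step 4 (MUL): [-512]
step 5 (DUP): [-512, -512]
step 6 (PUSH -11): [-512, -512, -11]
step 7 (PUSH -63): [-512, -512, -11, -63]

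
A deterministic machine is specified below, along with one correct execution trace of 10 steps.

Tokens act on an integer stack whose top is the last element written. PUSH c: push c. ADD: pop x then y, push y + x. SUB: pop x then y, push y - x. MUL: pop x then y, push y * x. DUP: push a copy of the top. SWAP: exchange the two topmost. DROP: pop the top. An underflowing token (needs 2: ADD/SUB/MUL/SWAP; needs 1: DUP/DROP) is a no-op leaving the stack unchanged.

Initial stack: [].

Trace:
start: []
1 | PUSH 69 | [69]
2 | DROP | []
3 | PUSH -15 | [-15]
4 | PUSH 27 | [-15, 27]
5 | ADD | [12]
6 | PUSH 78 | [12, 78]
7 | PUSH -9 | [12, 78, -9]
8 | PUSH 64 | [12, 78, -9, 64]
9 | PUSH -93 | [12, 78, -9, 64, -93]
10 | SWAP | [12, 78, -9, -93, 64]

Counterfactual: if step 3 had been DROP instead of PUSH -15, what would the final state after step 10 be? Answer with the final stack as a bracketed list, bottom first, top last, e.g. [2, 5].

(re-executing from step 3 with the substitution; state before step 3: [])
3 | DROP | []
4 | PUSH 27 | [27]
5 | ADD | [27]
6 | PUSH 78 | [27, 78]
7 | PUSH -9 | [27, 78, -9]
8 | PUSH 64 | [27, 78, -9, 64]
9 | PUSH -93 | [27, 78, -9, 64, -93]
10 | SWAP | [27, 78, -9, -93, 64]

[27, 78, -9, -93, 64]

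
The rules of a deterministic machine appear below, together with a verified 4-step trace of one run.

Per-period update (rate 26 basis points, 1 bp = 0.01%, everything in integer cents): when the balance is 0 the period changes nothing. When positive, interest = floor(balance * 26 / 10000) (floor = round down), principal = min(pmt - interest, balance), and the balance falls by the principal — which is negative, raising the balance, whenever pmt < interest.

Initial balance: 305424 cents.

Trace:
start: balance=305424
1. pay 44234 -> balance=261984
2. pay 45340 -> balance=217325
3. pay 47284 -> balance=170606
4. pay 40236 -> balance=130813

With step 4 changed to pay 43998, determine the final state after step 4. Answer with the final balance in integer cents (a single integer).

(re-executing from step 4 with the substitution; state before step 4: balance=170606)
4. pay 43998 -> balance=127051

127051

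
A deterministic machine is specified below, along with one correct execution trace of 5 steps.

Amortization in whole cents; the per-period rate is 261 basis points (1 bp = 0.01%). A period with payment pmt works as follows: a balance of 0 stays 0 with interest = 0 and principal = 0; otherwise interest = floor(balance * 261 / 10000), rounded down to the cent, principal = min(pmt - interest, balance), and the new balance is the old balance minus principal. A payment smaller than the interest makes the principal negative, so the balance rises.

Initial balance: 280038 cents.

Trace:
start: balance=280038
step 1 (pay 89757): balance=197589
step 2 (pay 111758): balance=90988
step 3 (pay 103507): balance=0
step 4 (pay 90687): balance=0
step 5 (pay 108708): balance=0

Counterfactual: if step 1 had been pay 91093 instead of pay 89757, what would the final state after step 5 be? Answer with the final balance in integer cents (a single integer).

(re-executing from step 1 with the substitution; state before step 1: balance=280038)
step 1 (pay 91093): balance=196253
step 2 (pay 111758): balance=89617
step 3 (pay 103507): balance=0
step 4 (pay 90687): balance=0
step 5 (pay 108708): balance=0

0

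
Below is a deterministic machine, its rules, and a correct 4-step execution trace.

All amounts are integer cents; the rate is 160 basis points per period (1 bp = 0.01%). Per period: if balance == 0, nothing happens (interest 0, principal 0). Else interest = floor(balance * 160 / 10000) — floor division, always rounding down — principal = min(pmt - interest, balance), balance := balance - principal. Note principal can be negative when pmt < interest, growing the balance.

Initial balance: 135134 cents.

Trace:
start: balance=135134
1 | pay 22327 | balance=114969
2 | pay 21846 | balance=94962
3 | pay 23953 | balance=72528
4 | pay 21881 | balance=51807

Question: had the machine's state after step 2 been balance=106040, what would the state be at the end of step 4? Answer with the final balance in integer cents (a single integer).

state after step 2 := balance=106040
3 | pay 23953 | balance=83783
4 | pay 21881 | balance=63242

63242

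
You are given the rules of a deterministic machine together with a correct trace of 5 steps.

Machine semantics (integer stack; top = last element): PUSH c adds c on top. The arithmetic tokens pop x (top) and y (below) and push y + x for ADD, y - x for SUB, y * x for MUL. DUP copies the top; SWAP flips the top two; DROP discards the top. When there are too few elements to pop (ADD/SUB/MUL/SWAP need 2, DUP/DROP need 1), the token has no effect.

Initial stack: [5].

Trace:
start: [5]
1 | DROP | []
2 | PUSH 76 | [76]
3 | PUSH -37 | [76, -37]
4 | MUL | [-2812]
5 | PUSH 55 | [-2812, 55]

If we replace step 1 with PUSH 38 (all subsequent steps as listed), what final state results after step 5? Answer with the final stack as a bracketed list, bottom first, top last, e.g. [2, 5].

(re-executing from step 1 with the substitution; state before step 1: [5])
1 | PUSH 38 | [5, 38]
2 | PUSH 76 | [5, 38, 76]
3 | PUSH -37 | [5, 38, 76, -37]
4 | MUL | [5, 38, -2812]
5 | PUSH 55 | [5, 38, -2812, 55]

[5, 38, -2812, 55]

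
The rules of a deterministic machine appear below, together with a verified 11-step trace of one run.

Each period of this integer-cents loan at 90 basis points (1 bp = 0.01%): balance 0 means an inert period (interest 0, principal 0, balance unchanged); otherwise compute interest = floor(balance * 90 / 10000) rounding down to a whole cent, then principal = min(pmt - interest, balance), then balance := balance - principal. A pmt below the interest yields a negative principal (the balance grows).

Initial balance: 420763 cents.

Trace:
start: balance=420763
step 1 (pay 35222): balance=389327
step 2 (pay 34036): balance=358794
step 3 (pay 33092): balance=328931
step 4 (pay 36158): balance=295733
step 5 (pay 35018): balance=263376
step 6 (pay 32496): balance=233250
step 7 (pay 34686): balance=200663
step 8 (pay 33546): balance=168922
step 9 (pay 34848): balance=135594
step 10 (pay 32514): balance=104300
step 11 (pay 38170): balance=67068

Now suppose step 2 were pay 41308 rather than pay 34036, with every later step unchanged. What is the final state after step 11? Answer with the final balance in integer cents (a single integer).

(re-executing from step 2 with the substitution; state before step 2: balance=389327)
step 2 (pay 41308): balance=351522
step 3 (pay 33092): balance=321593
step 4 (pay 36158): balance=288329
step 5 (pay 35018): balance=255905
step 6 (pay 32496): balance=225712
step 7 (pay 34686): balance=193057
step 8 (pay 33546): balance=161248
step 9 (pay 34848): balance=127851
step 10 (pay 32514): balance=96487
step 11 (pay 38170): balance=59185

59185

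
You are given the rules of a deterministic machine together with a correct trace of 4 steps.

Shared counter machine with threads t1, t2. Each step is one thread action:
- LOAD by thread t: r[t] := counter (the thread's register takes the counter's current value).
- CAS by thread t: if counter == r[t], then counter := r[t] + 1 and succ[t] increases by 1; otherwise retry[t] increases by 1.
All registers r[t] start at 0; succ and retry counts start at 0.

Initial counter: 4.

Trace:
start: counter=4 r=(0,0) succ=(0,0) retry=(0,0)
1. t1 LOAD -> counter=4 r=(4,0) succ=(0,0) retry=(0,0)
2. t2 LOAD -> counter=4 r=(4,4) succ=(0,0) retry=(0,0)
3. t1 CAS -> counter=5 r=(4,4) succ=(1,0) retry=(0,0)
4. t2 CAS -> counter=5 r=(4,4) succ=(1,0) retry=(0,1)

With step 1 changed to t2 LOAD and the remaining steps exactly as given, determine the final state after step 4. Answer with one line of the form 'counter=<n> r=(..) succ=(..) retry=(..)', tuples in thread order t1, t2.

counter=5 r=(0,4) succ=(0,1) retry=(1,0)

(re-executing from step 1 with the substitution; state before step 1: counter=4 r=(0,0) succ=(0,0) retry=(0,0))
1. t2 LOAD -> counter=4 r=(0,4) succ=(0,0) retry=(0,0)
2. t2 LOAD -> counter=4 r=(0,4) succ=(0,0) retry=(0,0)
3. t1 CAS -> counter=4 r=(0,4) succ=(0,0) retry=(1,0)
4. t2 CAS -> counter=5 r=(0,4) succ=(0,1) retry=(1,0)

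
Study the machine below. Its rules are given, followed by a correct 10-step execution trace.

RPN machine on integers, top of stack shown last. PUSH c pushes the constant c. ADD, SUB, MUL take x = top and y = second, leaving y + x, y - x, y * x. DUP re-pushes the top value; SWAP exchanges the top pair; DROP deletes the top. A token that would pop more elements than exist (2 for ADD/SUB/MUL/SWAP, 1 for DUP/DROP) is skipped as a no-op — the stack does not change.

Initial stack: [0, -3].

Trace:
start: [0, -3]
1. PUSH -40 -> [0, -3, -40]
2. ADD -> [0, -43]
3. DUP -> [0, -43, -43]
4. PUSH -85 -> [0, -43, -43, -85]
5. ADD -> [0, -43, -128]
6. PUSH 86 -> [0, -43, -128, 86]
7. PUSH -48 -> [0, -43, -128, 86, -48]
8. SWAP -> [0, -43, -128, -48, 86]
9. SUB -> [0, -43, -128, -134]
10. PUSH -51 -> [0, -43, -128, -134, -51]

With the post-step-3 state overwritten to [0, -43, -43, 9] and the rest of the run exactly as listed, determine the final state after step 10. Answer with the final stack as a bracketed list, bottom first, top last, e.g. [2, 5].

[0, -43, -43, -76, -134, -51]

state after step 3 := [0, -43, -43, 9]
4. PUSH -85 -> [0, -43, -43, 9, -85]
5. ADD -> [0, -43, -43, -76]
6. PUSH 86 -> [0, -43, -43, -76, 86]
7. PUSH -48 -> [0, -43, -43, -76, 86, -48]
8. SWAP -> [0, -43, -43, -76, -48, 86]
9. SUB -> [0, -43, -43, -76, -134]
10. PUSH -51 -> [0, -43, -43, -76, -134, -51]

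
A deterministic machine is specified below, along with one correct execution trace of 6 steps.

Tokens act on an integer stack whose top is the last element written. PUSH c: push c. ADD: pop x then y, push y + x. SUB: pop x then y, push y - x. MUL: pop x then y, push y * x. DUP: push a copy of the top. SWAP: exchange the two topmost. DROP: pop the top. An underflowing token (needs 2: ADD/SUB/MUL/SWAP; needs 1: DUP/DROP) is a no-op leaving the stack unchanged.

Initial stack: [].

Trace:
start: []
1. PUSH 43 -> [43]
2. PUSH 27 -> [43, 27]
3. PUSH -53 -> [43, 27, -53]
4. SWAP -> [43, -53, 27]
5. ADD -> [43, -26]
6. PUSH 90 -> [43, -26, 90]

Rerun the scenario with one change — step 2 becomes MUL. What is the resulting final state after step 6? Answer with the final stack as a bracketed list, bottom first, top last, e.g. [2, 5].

(re-executing from step 2 with the substitution; state before step 2: [43])
2. MUL -> [43]
3. PUSH -53 -> [43, -53]
4. SWAP -> [-53, 43]
5. ADD -> [-10]
6. PUSH 90 -> [-10, 90]

[-10, 90]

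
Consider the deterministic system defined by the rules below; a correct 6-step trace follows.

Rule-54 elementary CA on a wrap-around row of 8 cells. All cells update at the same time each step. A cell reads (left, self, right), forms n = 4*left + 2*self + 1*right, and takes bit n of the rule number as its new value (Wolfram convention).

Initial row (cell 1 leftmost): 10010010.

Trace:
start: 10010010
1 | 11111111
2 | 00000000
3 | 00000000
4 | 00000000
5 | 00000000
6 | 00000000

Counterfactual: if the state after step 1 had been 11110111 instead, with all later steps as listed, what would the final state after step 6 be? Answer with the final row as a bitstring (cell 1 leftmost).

state after step 1 := 11110111
2 | 00001000
3 | 00011100
4 | 00100010
5 | 01110111
6 | 10001000

10001000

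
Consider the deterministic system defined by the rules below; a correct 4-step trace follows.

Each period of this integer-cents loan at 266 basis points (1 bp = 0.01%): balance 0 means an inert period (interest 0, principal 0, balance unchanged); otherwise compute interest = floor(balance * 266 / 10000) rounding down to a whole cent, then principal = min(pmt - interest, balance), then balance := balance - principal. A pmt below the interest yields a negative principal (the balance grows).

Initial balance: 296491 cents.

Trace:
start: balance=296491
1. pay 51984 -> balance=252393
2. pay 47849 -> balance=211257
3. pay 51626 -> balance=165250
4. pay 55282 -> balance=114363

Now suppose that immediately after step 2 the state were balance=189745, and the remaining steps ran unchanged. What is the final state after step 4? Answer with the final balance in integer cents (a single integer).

91692

state after step 2 := balance=189745
3. pay 51626 -> balance=143166
4. pay 55282 -> balance=91692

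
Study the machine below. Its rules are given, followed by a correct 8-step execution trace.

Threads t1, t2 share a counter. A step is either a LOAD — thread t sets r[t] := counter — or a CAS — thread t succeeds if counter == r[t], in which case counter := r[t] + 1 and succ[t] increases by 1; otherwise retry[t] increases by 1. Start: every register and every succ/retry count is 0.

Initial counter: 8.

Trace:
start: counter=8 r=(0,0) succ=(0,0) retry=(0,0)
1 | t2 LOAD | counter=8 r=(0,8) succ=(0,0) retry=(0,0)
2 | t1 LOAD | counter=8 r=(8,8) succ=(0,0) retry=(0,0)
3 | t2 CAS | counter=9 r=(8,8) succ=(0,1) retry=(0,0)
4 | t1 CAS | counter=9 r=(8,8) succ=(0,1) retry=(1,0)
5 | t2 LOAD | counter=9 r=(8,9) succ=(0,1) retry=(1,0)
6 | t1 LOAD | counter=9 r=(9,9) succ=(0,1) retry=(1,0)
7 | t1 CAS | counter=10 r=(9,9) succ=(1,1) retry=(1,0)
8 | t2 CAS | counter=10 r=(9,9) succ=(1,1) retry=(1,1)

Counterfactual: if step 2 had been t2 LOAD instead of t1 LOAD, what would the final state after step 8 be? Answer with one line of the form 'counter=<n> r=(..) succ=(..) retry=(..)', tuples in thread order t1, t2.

counter=10 r=(9,9) succ=(1,1) retry=(1,1)

(re-executing from step 2 with the substitution; state before step 2: counter=8 r=(0,8) succ=(0,0) retry=(0,0))
2 | t2 LOAD | counter=8 r=(0,8) succ=(0,0) retry=(0,0)
3 | t2 CAS | counter=9 r=(0,8) succ=(0,1) retry=(0,0)
4 | t1 CAS | counter=9 r=(0,8) succ=(0,1) retry=(1,0)
5 | t2 LOAD | counter=9 r=(0,9) succ=(0,1) retry=(1,0)
6 | t1 LOAD | counter=9 r=(9,9) succ=(0,1) retry=(1,0)
7 | t1 CAS | counter=10 r=(9,9) succ=(1,1) retry=(1,0)
8 | t2 CAS | counter=10 r=(9,9) succ=(1,1) retry=(1,1)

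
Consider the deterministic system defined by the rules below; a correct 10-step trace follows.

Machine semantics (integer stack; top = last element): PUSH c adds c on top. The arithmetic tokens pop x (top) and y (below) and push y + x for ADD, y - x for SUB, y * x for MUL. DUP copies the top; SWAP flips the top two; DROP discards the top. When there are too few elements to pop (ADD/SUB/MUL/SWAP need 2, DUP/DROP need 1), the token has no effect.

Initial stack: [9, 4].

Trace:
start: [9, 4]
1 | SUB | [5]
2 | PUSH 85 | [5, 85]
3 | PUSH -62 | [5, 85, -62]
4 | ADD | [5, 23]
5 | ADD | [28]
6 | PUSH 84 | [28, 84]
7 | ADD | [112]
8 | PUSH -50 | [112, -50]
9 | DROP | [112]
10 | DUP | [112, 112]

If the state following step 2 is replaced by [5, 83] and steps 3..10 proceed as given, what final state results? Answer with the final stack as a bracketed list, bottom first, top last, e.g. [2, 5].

[110, 110]

state after step 2 := [5, 83]
3 | PUSH -62 | [5, 83, -62]
4 | ADD | [5, 21]
5 | ADD | [26]
6 | PUSH 84 | [26, 84]
7 | ADD | [110]
8 | PUSH -50 | [110, -50]
9 | DROP | [110]
10 | DUP | [110, 110]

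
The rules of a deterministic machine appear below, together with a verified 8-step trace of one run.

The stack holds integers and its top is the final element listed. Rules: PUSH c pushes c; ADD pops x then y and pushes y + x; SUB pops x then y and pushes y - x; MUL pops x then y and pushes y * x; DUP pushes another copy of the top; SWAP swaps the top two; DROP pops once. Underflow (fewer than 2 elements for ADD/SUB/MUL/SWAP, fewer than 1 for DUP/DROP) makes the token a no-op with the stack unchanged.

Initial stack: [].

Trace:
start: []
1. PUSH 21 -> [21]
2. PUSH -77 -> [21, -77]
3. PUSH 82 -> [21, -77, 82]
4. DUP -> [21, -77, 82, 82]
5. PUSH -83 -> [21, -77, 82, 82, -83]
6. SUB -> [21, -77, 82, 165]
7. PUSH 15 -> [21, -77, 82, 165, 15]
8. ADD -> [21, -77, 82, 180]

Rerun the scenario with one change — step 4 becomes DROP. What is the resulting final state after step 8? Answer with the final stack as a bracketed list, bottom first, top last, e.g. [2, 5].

(re-executing from step 4 with the substitution; state before step 4: [21, -77, 82])
4. DROP -> [21, -77]
5. PUSH -83 -> [21, -77, -83]
6. SUB -> [21, 6]
7. PUSH 15 -> [21, 6, 15]
8. ADD -> [21, 21]

[21, 21]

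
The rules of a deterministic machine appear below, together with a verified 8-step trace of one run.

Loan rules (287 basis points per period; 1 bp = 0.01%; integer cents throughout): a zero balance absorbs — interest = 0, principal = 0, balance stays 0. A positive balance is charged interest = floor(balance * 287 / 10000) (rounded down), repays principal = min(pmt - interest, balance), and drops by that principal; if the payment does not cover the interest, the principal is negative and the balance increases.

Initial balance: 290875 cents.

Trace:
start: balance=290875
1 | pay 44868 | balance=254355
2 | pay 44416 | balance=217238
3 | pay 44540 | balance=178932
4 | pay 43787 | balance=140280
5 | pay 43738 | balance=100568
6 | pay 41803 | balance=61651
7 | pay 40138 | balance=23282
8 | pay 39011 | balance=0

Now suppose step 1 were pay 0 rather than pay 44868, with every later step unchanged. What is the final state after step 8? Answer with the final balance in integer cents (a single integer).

(re-executing from step 1 with the substitution; state before step 1: balance=290875)
1 | pay 0 | balance=299223
2 | pay 44416 | balance=263394
3 | pay 44540 | balance=226413
4 | pay 43787 | balance=189124
5 | pay 43738 | balance=150813
6 | pay 41803 | balance=113338
7 | pay 40138 | balance=76452
8 | pay 39011 | balance=39635

39635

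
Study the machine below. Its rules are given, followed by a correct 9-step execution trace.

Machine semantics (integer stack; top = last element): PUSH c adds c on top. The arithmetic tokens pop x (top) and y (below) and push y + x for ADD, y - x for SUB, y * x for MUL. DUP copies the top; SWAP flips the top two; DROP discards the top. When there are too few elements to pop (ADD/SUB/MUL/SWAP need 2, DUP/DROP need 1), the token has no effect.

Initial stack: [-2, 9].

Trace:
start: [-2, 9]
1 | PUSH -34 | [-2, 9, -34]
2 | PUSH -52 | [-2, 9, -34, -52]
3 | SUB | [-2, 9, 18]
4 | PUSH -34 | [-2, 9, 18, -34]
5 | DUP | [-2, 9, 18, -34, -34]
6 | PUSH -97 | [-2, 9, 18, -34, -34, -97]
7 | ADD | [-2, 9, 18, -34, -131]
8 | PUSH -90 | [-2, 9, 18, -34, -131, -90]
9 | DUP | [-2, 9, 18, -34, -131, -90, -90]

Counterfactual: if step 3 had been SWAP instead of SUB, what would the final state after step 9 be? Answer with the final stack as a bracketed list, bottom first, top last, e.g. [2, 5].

(re-executing from step 3 with the substitution; state before step 3: [-2, 9, -34, -52])
3 | SWAP | [-2, 9, -52, -34]
4 | PUSH -34 | [-2, 9, -52, -34, -34]
5 | DUP | [-2, 9, -52, -34, -34, -34]
6 | PUSH -97 | [-2, 9, -52, -34, -34, -34, -97]
7 | ADD | [-2, 9, -52, -34, -34, -131]
8 | PUSH -90 | [-2, 9, -52, -34, -34, -131, -90]
9 | DUP | [-2, 9, -52, -34, -34, -131, -90, -90]

[-2, 9, -52, -34, -34, -131, -90, -90]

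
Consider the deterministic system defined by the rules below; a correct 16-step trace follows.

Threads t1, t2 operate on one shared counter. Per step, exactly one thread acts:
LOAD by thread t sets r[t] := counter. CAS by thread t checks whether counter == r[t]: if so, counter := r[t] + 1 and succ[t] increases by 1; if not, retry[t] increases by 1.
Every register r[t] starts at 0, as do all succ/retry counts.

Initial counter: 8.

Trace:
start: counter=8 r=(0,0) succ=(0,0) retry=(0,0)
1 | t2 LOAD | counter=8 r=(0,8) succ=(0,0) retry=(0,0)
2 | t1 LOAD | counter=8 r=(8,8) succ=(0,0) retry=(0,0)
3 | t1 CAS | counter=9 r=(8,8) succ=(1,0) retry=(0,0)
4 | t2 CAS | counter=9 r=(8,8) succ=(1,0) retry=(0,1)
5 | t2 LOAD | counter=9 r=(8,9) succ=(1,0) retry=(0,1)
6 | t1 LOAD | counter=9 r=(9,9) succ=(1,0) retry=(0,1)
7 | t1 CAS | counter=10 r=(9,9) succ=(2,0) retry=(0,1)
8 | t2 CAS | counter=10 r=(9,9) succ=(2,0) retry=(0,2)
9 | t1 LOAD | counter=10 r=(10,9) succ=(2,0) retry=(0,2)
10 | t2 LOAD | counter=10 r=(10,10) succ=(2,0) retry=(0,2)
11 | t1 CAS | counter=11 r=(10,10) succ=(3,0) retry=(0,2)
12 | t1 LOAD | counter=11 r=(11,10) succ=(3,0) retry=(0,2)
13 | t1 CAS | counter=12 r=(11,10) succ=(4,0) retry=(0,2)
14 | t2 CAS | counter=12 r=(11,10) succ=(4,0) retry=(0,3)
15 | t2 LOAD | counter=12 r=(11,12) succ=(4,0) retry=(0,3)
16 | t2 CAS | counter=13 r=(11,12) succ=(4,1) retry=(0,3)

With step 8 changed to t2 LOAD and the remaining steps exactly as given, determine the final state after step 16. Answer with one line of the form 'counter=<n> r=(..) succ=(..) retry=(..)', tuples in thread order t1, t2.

counter=13 r=(11,12) succ=(4,1) retry=(0,2)

(re-executing from step 8 with the substitution; state before step 8: counter=10 r=(9,9) succ=(2,0) retry=(0,1))
8 | t2 LOAD | counter=10 r=(9,10) succ=(2,0) retry=(0,1)
9 | t1 LOAD | counter=10 r=(10,10) succ=(2,0) retry=(0,1)
10 | t2 LOAD | counter=10 r=(10,10) succ=(2,0) retry=(0,1)
11 | t1 CAS | counter=11 r=(10,10) succ=(3,0) retry=(0,1)
12 | t1 LOAD | counter=11 r=(11,10) succ=(3,0) retry=(0,1)
13 | t1 CAS | counter=12 r=(11,10) succ=(4,0) retry=(0,1)
14 | t2 CAS | counter=12 r=(11,10) succ=(4,0) retry=(0,2)
15 | t2 LOAD | counter=12 r=(11,12) succ=(4,0) retry=(0,2)
16 | t2 CAS | counter=13 r=(11,12) succ=(4,1) retry=(0,2)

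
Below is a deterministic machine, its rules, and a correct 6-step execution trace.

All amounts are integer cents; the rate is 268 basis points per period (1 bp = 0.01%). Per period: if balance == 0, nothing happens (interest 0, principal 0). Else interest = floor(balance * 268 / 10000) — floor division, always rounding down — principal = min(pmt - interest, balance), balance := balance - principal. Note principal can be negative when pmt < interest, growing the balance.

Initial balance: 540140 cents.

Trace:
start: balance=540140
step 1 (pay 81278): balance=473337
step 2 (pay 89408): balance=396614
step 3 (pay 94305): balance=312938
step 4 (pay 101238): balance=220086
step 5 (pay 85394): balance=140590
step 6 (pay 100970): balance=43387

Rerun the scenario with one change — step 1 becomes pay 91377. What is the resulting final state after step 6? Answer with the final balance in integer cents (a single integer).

(re-executing from step 1 with the substitution; state before step 1: balance=540140)
step 1 (pay 91377): balance=463238
step 2 (pay 89408): balance=386244
step 3 (pay 94305): balance=302290
step 4 (pay 101238): balance=209153
step 5 (pay 85394): balance=129364
step 6 (pay 100970): balance=31860

31860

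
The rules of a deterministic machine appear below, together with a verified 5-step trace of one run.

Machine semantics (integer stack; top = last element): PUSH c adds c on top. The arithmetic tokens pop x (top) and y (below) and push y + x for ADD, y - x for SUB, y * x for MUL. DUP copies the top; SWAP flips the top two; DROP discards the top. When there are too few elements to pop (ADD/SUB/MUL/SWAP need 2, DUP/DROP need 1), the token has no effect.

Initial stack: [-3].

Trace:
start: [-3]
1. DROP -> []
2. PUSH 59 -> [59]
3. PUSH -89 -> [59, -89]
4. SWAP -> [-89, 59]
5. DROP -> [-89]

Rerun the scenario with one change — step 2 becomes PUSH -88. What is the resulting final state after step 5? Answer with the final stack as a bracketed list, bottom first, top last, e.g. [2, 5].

(re-executing from step 2 with the substitution; state before step 2: [])
2. PUSH -88 -> [-88]
3. PUSH -89 -> [-88, -89]
4. SWAP -> [-89, -88]
5. DROP -> [-89]

[-89]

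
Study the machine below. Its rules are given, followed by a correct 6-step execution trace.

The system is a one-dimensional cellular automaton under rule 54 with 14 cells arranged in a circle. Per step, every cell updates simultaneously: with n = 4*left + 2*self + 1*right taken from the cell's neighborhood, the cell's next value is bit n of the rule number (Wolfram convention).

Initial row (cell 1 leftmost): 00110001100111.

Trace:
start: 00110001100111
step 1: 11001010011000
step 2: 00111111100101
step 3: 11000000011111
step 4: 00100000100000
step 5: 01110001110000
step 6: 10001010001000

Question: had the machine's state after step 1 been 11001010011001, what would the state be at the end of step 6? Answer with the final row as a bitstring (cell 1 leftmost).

state after step 1 := 11001010011001
step 2: 00111111100110
step 3: 01000000011001
step 4: 11100000100111
step 5: 00010001111000
step 6: 00111010000100

00111010000100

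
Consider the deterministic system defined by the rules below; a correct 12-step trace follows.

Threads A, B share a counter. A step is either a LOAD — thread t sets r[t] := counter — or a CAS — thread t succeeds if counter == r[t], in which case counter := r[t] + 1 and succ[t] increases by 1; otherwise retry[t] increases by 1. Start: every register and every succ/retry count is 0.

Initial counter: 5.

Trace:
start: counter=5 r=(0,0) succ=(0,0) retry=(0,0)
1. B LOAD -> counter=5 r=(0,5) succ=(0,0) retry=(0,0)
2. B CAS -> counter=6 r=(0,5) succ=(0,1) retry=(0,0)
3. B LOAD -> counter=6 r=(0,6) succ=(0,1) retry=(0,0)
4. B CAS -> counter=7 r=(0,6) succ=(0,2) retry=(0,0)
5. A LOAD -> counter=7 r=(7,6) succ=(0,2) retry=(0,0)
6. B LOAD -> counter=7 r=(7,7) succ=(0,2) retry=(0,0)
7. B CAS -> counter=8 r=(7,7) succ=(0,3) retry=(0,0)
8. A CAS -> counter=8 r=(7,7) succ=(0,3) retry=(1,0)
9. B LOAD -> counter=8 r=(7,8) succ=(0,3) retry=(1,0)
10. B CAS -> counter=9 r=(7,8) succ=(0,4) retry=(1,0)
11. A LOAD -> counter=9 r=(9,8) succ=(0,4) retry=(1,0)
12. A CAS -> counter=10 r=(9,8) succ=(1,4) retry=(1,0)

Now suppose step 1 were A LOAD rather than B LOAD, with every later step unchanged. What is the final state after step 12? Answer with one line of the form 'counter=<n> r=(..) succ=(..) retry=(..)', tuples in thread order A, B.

counter=9 r=(8,7) succ=(1,3) retry=(1,1)

(re-executing from step 1 with the substitution; state before step 1: counter=5 r=(0,0) succ=(0,0) retry=(0,0))
1. A LOAD -> counter=5 r=(5,0) succ=(0,0) retry=(0,0)
2. B CAS -> counter=5 r=(5,0) succ=(0,0) retry=(0,1)
3. B LOAD -> counter=5 r=(5,5) succ=(0,0) retry=(0,1)
4. B CAS -> counter=6 r=(5,5) succ=(0,1) retry=(0,1)
5. A LOAD -> counter=6 r=(6,5) succ=(0,1) retry=(0,1)
6. B LOAD -> counter=6 r=(6,6) succ=(0,1) retry=(0,1)
7. B CAS -> counter=7 r=(6,6) succ=(0,2) retry=(0,1)
8. A CAS -> counter=7 r=(6,6) succ=(0,2) retry=(1,1)
9. B LOAD -> counter=7 r=(6,7) succ=(0,2) retry=(1,1)
10. B CAS -> counter=8 r=(6,7) succ=(0,3) retry=(1,1)
11. A LOAD -> counter=8 r=(8,7) succ=(0,3) retry=(1,1)
12. A CAS -> counter=9 r=(8,7) succ=(1,3) retry=(1,1)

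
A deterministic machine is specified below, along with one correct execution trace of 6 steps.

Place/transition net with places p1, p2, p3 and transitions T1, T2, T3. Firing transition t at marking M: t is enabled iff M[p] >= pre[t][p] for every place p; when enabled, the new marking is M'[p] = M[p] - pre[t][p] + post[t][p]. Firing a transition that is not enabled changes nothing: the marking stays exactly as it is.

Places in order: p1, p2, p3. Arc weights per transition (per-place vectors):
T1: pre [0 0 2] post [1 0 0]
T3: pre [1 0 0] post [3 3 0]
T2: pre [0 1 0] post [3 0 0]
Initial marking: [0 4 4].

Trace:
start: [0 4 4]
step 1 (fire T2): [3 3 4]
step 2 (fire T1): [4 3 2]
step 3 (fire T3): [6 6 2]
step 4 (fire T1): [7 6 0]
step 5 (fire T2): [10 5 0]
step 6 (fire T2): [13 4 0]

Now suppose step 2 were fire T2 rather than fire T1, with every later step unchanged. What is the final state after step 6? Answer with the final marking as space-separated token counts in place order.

(re-executing from step 2 with the substitution; state before step 2: [3 3 4])
step 2 (fire T2): [6 2 4]
step 3 (fire T3): [8 5 4]
step 4 (fire T1): [9 5 2]
step 5 (fire T2): [12 4 2]
step 6 (fire T2): [15 3 2]

15 3 2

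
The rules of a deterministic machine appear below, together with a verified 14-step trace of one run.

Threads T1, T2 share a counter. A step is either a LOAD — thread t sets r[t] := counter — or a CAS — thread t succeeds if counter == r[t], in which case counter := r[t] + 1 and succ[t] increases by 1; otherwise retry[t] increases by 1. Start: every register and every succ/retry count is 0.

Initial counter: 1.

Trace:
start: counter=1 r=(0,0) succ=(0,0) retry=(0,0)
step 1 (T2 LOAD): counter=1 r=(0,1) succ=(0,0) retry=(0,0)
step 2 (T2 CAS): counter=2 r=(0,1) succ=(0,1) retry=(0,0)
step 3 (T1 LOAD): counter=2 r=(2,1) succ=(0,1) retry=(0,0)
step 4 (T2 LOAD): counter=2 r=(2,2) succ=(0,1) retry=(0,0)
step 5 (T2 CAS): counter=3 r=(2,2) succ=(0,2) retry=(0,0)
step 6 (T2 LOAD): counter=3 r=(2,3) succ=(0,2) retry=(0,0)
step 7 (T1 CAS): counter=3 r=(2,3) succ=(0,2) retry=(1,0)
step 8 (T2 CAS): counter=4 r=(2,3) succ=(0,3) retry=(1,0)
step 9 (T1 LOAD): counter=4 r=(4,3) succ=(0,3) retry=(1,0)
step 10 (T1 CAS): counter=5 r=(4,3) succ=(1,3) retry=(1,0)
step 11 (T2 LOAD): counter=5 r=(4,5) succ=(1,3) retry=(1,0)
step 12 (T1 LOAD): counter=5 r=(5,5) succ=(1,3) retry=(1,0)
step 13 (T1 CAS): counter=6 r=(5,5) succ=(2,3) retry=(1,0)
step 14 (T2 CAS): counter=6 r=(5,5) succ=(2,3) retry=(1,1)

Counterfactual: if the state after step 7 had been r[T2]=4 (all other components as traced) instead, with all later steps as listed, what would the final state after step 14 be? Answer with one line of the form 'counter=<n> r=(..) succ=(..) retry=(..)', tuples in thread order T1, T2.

counter=5 r=(4,4) succ=(2,2) retry=(1,2)

state after step 7 := counter=3 r=(2,4) succ=(0,2) retry=(1,0)
step 8 (T2 CAS): counter=3 r=(2,4) succ=(0,2) retry=(1,1)
step 9 (T1 LOAD): counter=3 r=(3,4) succ=(0,2) retry=(1,1)
step 10 (T1 CAS): counter=4 r=(3,4) succ=(1,2) retry=(1,1)
step 11 (T2 LOAD): counter=4 r=(3,4) succ=(1,2) retry=(1,1)
step 12 (T1 LOAD): counter=4 r=(4,4) succ=(1,2) retry=(1,1)
step 13 (T1 CAS): counter=5 r=(4,4) succ=(2,2) retry=(1,1)
step 14 (T2 CAS): counter=5 r=(4,4) succ=(2,2) retry=(1,2)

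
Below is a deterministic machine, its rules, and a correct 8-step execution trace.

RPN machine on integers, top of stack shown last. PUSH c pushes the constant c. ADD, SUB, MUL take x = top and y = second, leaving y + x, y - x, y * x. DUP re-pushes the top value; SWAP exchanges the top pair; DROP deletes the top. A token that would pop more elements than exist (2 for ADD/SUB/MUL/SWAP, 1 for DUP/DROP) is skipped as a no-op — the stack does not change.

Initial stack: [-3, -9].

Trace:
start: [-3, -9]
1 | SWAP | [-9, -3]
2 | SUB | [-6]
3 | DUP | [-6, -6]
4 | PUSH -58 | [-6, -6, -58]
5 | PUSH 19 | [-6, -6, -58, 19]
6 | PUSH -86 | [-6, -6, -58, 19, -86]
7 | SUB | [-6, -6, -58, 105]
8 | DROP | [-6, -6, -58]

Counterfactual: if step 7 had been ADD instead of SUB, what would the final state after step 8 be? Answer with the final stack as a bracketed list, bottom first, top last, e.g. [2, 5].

[-6, -6, -58]

(re-executing from step 7 with the substitution; state before step 7: [-6, -6, -58, 19, -86])
7 | ADD | [-6, -6, -58, -67]
8 | DROP | [-6, -6, -58]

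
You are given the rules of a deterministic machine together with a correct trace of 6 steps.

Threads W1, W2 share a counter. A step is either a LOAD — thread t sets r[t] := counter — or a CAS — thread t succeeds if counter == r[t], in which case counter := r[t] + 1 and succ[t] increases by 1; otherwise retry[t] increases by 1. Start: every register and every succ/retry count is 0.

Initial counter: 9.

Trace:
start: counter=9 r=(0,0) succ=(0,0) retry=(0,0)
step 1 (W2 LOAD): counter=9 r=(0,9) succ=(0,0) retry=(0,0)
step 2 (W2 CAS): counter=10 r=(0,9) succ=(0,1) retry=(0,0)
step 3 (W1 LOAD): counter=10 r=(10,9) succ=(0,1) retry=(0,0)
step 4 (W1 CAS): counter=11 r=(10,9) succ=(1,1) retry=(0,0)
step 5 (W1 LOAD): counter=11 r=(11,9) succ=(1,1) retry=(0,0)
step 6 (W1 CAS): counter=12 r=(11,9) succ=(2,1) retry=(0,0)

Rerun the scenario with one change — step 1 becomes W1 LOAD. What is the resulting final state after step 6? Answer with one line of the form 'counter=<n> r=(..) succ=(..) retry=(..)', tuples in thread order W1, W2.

counter=11 r=(10,0) succ=(2,0) retry=(0,1)

(re-executing from step 1 with the substitution; state before step 1: counter=9 r=(0,0) succ=(0,0) retry=(0,0))
step 1 (W1 LOAD): counter=9 r=(9,0) succ=(0,0) retry=(0,0)
step 2 (W2 CAS): counter=9 r=(9,0) succ=(0,0) retry=(0,1)
step 3 (W1 LOAD): counter=9 r=(9,0) succ=(0,0) retry=(0,1)
step 4 (W1 CAS): counter=10 r=(9,0) succ=(1,0) retry=(0,1)
step 5 (W1 LOAD): counter=10 r=(10,0) succ=(1,0) retry=(0,1)
step 6 (W1 CAS): counter=11 r=(10,0) succ=(2,0) retry=(0,1)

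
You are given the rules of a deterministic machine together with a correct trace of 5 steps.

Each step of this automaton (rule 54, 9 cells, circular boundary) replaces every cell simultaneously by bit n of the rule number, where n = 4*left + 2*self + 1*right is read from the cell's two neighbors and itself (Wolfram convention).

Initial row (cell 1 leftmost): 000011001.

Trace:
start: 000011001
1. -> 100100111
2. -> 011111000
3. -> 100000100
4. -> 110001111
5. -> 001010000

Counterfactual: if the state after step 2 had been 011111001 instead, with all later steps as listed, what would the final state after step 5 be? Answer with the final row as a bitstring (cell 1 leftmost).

state after step 2 := 011111001
3. -> 100000111
4. -> 010001000
5. -> 111011100

111011100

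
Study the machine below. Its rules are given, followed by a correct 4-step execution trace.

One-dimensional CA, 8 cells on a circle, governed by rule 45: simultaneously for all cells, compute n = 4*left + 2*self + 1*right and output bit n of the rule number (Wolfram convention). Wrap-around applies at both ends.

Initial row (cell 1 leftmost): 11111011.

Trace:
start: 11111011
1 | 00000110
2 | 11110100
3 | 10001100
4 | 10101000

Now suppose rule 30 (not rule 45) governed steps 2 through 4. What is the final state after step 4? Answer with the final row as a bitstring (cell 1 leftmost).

(re-executing steps 2..4 under rule 30; state before step 2: 00000110)
2 | 00001101
3 | 10011001
4 | 01110111

01110111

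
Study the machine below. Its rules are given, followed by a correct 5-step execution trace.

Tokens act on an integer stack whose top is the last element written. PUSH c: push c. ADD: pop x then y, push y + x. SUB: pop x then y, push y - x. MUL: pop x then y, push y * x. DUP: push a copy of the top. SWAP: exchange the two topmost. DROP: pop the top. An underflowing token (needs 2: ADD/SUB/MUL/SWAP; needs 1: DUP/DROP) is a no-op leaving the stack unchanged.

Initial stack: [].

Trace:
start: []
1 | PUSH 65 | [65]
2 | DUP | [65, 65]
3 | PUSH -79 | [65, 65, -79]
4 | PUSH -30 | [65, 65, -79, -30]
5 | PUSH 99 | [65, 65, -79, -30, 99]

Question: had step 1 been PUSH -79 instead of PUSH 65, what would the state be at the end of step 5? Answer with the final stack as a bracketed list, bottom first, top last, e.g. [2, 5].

(re-executing from step 1 with the substitution; state before step 1: [])
1 | PUSH -79 | [-79]
2 | DUP | [-79, -79]
3 | PUSH -79 | [-79, -79, -79]
4 | PUSH -30 | [-79, -79, -79, -30]
5 | PUSH 99 | [-79, -79, -79, -30, 99]

[-79, -79, -79, -30, 99]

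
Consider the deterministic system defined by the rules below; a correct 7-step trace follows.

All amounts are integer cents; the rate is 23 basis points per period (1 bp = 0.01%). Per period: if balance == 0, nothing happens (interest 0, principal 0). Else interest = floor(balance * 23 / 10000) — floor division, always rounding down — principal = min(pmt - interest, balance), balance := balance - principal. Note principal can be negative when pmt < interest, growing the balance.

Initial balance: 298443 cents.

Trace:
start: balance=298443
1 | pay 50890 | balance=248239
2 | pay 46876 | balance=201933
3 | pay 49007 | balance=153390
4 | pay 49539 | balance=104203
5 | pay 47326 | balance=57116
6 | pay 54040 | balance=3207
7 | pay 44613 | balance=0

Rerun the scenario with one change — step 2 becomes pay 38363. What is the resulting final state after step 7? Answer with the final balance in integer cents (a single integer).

(re-executing from step 2 with the substitution; state before step 2: balance=248239)
2 | pay 38363 | balance=210446
3 | pay 49007 | balance=161923
4 | pay 49539 | balance=112756
5 | pay 47326 | balance=65689
6 | pay 54040 | balance=11800
7 | pay 44613 | balance=0

0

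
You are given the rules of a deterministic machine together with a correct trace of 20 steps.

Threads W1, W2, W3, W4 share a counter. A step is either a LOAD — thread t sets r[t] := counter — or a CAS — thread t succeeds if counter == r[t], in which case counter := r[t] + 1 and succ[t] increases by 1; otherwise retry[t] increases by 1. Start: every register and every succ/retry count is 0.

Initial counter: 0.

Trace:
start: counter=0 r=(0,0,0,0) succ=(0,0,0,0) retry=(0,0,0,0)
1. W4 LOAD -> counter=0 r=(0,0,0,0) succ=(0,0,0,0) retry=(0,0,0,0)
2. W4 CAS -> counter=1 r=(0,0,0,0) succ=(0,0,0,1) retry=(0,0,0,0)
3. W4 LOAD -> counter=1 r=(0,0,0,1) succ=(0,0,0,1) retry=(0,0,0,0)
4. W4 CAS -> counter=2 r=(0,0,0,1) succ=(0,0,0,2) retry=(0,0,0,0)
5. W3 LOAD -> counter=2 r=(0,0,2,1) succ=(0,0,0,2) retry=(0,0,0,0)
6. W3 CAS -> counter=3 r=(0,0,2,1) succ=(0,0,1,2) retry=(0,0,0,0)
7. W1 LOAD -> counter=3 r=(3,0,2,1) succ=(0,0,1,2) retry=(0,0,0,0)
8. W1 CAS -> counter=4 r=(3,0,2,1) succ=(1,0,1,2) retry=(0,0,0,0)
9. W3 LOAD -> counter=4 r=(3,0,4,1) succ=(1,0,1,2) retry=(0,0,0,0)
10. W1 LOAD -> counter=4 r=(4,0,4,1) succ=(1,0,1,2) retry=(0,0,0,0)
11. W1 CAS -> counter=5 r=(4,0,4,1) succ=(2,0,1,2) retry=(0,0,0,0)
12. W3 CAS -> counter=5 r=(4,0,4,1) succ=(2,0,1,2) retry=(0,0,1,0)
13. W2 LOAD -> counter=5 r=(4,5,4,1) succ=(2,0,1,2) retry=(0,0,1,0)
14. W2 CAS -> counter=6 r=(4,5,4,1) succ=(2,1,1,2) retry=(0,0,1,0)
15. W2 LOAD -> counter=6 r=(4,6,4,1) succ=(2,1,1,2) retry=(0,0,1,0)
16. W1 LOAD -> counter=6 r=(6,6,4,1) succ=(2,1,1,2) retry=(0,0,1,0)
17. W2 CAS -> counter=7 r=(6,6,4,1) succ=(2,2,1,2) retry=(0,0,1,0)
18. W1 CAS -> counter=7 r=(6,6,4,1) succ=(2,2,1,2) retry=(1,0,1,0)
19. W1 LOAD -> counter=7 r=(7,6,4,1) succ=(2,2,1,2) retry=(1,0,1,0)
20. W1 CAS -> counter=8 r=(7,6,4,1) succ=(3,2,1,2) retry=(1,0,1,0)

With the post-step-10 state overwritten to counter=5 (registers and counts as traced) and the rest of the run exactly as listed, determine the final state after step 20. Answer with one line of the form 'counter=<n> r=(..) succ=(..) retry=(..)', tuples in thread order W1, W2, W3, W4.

state after step 10 := counter=5 r=(4,0,4,1) succ=(1,0,1,2) retry=(0,0,0,0)
11. W1 CAS -> counter=5 r=(4,0,4,1) succ=(1,0,1,2) retry=(1,0,0,0)
12. W3 CAS -> counter=5 r=(4,0,4,1) succ=(1,0,1,2) retry=(1,0,1,0)
13. W2 LOAD -> counter=5 r=(4,5,4,1) succ=(1,0,1,2) retry=(1,0,1,0)
14. W2 CAS -> counter=6 r=(4,5,4,1) succ=(1,1,1,2) retry=(1,0,1,0)
15. W2 LOAD -> counter=6 r=(4,6,4,1) succ=(1,1,1,2) retry=(1,0,1,0)
16. W1 LOAD -> counter=6 r=(6,6,4,1) succ=(1,1,1,2) retry=(1,0,1,0)
17. W2 CAS -> counter=7 r=(6,6,4,1) succ=(1,2,1,2) retry=(1,0,1,0)
18. W1 CAS -> counter=7 r=(6,6,4,1) succ=(1,2,1,2) retry=(2,0,1,0)
19. W1 LOAD -> counter=7 r=(7,6,4,1) succ=(1,2,1,2) retry=(2,0,1,0)
20. W1 CAS -> counter=8 r=(7,6,4,1) succ=(2,2,1,2) retry=(2,0,1,0)

counter=8 r=(7,6,4,1) succ=(2,2,1,2) retry=(2,0,1,0)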